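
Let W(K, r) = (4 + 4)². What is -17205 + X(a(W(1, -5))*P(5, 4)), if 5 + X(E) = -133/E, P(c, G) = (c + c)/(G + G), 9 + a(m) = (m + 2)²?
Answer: -53437126/3105 ≈ -17210.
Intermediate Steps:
W(K, r) = 64 (W(K, r) = 8² = 64)
a(m) = -9 + (2 + m)² (a(m) = -9 + (m + 2)² = -9 + (2 + m)²)
P(c, G) = c/G (P(c, G) = (2*c)/((2*G)) = (2*c)*(1/(2*G)) = c/G)
X(E) = -5 - 133/E
-17205 + X(a(W(1, -5))*P(5, 4)) = -17205 + (-5 - 133*4/(5*(-9 + (2 + 64)²))) = -17205 + (-5 - 133*4/(5*(-9 + 66²))) = -17205 + (-5 - 133*4/(5*(-9 + 4356))) = -17205 + (-5 - 133/(4347*(5/4))) = -17205 + (-5 - 133/21735/4) = -17205 + (-5 - 133*4/21735) = -17205 + (-5 - 76/3105) = -17205 - 15601/3105 = -53437126/3105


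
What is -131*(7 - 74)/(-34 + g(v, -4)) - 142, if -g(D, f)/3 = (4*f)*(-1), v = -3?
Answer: -20421/82 ≈ -249.04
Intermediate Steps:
g(D, f) = 12*f (g(D, f) = -3*4*f*(-1) = -(-12)*f = 12*f)
-131*(7 - 74)/(-34 + g(v, -4)) - 142 = -131*(7 - 74)/(-34 + 12*(-4)) - 142 = -(-8777)/(-34 - 48) - 142 = -(-8777)/(-82) - 142 = -(-8777)*(-1)/82 - 142 = -131*67/82 - 142 = -8777/82 - 142 = -20421/82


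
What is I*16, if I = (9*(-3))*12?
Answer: -5184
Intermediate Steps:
I = -324 (I = -27*12 = -324)
I*16 = -324*16 = -5184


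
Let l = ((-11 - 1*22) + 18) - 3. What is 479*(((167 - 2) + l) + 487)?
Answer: 303686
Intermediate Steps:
l = -18 (l = ((-11 - 22) + 18) - 3 = (-33 + 18) - 3 = -15 - 3 = -18)
479*(((167 - 2) + l) + 487) = 479*(((167 - 2) - 18) + 487) = 479*((165 - 18) + 487) = 479*(147 + 487) = 479*634 = 303686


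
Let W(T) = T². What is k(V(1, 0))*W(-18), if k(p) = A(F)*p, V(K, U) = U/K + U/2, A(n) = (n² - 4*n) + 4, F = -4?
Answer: 0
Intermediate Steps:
A(n) = 4 + n² - 4*n
V(K, U) = U/2 + U/K (V(K, U) = U/K + U*(½) = U/K + U/2 = U/2 + U/K)
k(p) = 36*p (k(p) = (4 + (-4)² - 4*(-4))*p = (4 + 16 + 16)*p = 36*p)
k(V(1, 0))*W(-18) = (36*((½)*0 + 0/1))*(-18)² = (36*(0 + 0*1))*324 = (36*(0 + 0))*324 = (36*0)*324 = 0*324 = 0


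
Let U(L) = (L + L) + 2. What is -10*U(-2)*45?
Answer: 900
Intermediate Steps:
U(L) = 2 + 2*L (U(L) = 2*L + 2 = 2 + 2*L)
-10*U(-2)*45 = -10*(2 + 2*(-2))*45 = -10*(2 - 4)*45 = -10*(-2)*45 = 20*45 = 900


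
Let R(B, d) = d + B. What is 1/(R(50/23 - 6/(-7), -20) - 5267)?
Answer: -161/850719 ≈ -0.00018925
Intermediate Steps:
R(B, d) = B + d
1/(R(50/23 - 6/(-7), -20) - 5267) = 1/(((50/23 - 6/(-7)) - 20) - 5267) = 1/(((50*(1/23) - 6*(-⅐)) - 20) - 5267) = 1/(((50/23 + 6/7) - 20) - 5267) = 1/((488/161 - 20) - 5267) = 1/(-2732/161 - 5267) = 1/(-850719/161) = -161/850719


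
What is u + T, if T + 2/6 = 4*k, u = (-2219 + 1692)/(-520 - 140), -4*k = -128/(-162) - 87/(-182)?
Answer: -1302151/1621620 ≈ -0.80299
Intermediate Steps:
k = -18695/58968 (k = -(-128/(-162) - 87/(-182))/4 = -(-128*(-1/162) - 87*(-1/182))/4 = -(64/81 + 87/182)/4 = -1/4*18695/14742 = -18695/58968 ≈ -0.31704)
u = 527/660 (u = -527/(-660) = -527*(-1/660) = 527/660 ≈ 0.79848)
T = -23609/14742 (T = -1/3 + 4*(-18695/58968) = -1/3 - 18695/14742 = -23609/14742 ≈ -1.6015)
u + T = 527/660 - 23609/14742 = -1302151/1621620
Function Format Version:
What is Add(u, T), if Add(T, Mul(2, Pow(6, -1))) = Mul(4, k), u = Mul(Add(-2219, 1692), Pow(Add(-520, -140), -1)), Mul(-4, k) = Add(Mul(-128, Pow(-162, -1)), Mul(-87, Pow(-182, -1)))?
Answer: Rational(-1302151, 1621620) ≈ -0.80299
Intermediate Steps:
k = Rational(-18695, 58968) (k = Mul(Rational(-1, 4), Add(Mul(-128, Pow(-162, -1)), Mul(-87, Pow(-182, -1)))) = Mul(Rational(-1, 4), Add(Mul(-128, Rational(-1, 162)), Mul(-87, Rational(-1, 182)))) = Mul(Rational(-1, 4), Add(Rational(64, 81), Rational(87, 182))) = Mul(Rational(-1, 4), Rational(18695, 14742)) = Rational(-18695, 58968) ≈ -0.31704)
u = Rational(527, 660) (u = Mul(-527, Pow(-660, -1)) = Mul(-527, Rational(-1, 660)) = Rational(527, 660) ≈ 0.79848)
T = Rational(-23609, 14742) (T = Add(Rational(-1, 3), Mul(4, Rational(-18695, 58968))) = Add(Rational(-1, 3), Rational(-18695, 14742)) = Rational(-23609, 14742) ≈ -1.6015)
Add(u, T) = Add(Rational(527, 660), Rational(-23609, 14742)) = Rational(-1302151, 1621620)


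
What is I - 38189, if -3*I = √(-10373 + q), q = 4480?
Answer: -38189 - I*√5893/3 ≈ -38189.0 - 25.589*I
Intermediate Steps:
I = -I*√5893/3 (I = -√(-10373 + 4480)/3 = -I*√5893/3 ≈ -25.589*I)
I - 38189 = -I*√5893/3 - 38189 = -38189 - I*√5893/3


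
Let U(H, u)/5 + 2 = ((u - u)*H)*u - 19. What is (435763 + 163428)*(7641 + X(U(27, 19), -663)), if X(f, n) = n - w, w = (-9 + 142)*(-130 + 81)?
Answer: 8086082545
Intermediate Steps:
w = -6517 (w = 133*(-49) = -6517)
U(H, u) = -105 (U(H, u) = -10 + 5*(((u - u)*H)*u - 19) = -10 + 5*((0*H)*u - 19) = -10 + 5*(0*u - 19) = -10 + 5*(0 - 19) = -10 + 5*(-19) = -10 - 95 = -105)
X(f, n) = 6517 + n (X(f, n) = n - 1*(-6517) = n + 6517 = 6517 + n)
(435763 + 163428)*(7641 + X(U(27, 19), -663)) = (435763 + 163428)*(7641 + (6517 - 663)) = 599191*(7641 + 5854) = 599191*13495 = 8086082545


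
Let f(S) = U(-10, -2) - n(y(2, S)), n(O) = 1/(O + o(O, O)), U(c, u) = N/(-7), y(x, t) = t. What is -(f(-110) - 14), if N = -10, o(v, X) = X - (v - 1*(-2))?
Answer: 201/16 ≈ 12.563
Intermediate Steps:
o(v, X) = -2 + X - v (o(v, X) = X - (v + 2) = X - (2 + v) = X + (-2 - v) = -2 + X - v)
U(c, u) = 10/7 (U(c, u) = -10/(-7) = -10*(-⅐) = 10/7)
n(O) = 1/(-2 + O) (n(O) = 1/(O + (-2 + O - O)) = 1/(O - 2) = 1/(-2 + O))
f(S) = 10/7 - 1/(-2 + S)
-(f(-110) - 14) = -((-27 + 10*(-110))/(7*(-2 - 110)) - 14) = -((⅐)*(-27 - 1100)/(-112) - 14) = -((⅐)*(-1/112)*(-1127) - 14) = -(23/16 - 14) = -1*(-201/16) = 201/16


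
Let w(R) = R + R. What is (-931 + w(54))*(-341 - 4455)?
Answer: 3947108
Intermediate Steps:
w(R) = 2*R
(-931 + w(54))*(-341 - 4455) = (-931 + 2*54)*(-341 - 4455) = (-931 + 108)*(-4796) = -823*(-4796) = 3947108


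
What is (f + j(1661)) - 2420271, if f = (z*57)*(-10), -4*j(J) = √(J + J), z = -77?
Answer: -2376381 - √3322/4 ≈ -2.3764e+6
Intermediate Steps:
j(J) = -√2*√J/4 (j(J) = -√(J + J)/4 = -√2*√J/4)
f = 43890 (f = -77*57*(-10) = -4389*(-10) = 43890)
(f + j(1661)) - 2420271 = (43890 - √2*√1661/4) - 2420271 = (43890 - √3322/4) - 2420271 = -2376381 - √3322/4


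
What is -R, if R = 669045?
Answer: -669045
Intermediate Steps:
-R = -1*669045 = -669045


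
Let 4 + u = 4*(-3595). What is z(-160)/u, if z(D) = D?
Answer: 10/899 ≈ 0.011123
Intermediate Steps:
u = -14384 (u = -4 + 4*(-3595) = -4 - 14380 = -14384)
z(-160)/u = -160/(-14384) = -160*(-1/14384) = 10/899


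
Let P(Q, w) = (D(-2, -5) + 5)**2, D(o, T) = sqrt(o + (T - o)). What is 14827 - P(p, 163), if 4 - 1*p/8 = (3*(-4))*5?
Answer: 14807 - 10*I*sqrt(5) ≈ 14807.0 - 22.361*I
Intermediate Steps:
D(o, T) = sqrt(T)
p = 512 (p = 32 - 8*3*(-4)*5 = 32 - (-96)*5 = 32 - 8*(-60) = 32 + 480 = 512)
P(Q, w) = (5 + I*sqrt(5))**2 (P(Q, w) = (sqrt(-5) + 5)**2 = (I*sqrt(5) + 5)**2 = (5 + I*sqrt(5))**2)
14827 - P(p, 163) = 14827 - (5 + I*sqrt(5))**2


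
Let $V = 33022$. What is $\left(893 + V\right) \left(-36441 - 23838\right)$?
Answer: $-2044362285$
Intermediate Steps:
$\left(893 + V\right) \left(-36441 - 23838\right) = \left(893 + 33022\right) \left(-36441 - 23838\right) = 33915 \left(-60279\right) = -2044362285$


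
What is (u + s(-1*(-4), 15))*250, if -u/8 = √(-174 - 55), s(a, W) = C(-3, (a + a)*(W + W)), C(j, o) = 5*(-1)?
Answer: -1250 - 2000*I*√229 ≈ -1250.0 - 30266.0*I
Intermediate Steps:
C(j, o) = -5
s(a, W) = -5
u = -8*I*√229 (u = -8*√(-174 - 55) = -8*I*√229 ≈ -121.06*I)
(u + s(-1*(-4), 15))*250 = (-8*I*√229 - 5)*250 = (-5 - 8*I*√229)*250 = -1250 - 2000*I*√229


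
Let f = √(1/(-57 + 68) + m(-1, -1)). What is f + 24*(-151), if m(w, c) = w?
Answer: -3624 + I*√110/11 ≈ -3624.0 + 0.95346*I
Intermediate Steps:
f = I*√110/11 (f = √(1/(-57 + 68) - 1) = √(1/11 - 1) = √(-10/11) = I*√110/11 ≈ 0.95346*I)
f + 24*(-151) = I*√110/11 + 24*(-151) = I*√110/11 - 3624 = -3624 + I*√110/11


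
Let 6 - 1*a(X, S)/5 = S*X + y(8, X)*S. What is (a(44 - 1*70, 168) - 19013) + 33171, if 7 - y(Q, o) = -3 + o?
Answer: 5788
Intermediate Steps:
y(Q, o) = 10 - o (y(Q, o) = 7 - (-3 + o) = 7 + (3 - o) = 10 - o)
a(X, S) = 30 - 5*S*X - 5*S*(10 - X) (a(X, S) = 30 - 5*(S*X + (10 - X)*S) = 30 - 5*(S*X + S*(10 - X)) = 30 + (-5*S*X - 5*S*(10 - X)) = 30 - 5*S*X - 5*S*(10 - X))
(a(44 - 1*70, 168) - 19013) + 33171 = ((30 - 50*168) - 19013) + 33171 = ((30 - 8400) - 19013) + 33171 = (-8370 - 19013) + 33171 = -27383 + 33171 = 5788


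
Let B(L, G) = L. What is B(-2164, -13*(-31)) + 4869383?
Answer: 4867219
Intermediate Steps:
B(-2164, -13*(-31)) + 4869383 = -2164 + 4869383 = 4867219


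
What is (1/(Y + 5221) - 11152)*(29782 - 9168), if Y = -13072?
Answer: -1804845432742/7851 ≈ -2.2989e+8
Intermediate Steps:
(1/(Y + 5221) - 11152)*(29782 - 9168) = (1/(-13072 + 5221) - 11152)*(29782 - 9168) = (1/(-7851) - 11152)*20614 = (-1/7851 - 11152)*20614 = -87554353/7851*20614 = -1804845432742/7851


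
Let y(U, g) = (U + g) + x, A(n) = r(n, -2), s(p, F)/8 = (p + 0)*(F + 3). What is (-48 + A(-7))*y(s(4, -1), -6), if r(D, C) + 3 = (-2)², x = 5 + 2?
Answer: -3055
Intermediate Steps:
s(p, F) = 8*p*(3 + F) (s(p, F) = 8*((p + 0)*(F + 3)) = 8*(p*(3 + F)) = 8*p*(3 + F))
x = 7
r(D, C) = 1 (r(D, C) = -3 + (-2)² = -3 + 4 = 1)
A(n) = 1
y(U, g) = 7 + U + g (y(U, g) = (U + g) + 7 = 7 + U + g)
(-48 + A(-7))*y(s(4, -1), -6) = (-48 + 1)*(7 + 8*4*(3 - 1) - 6) = -47*(7 + 8*4*2 - 6) = -47*(7 + 64 - 6) = -47*65 = -3055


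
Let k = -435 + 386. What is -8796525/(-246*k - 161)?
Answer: -8796525/11893 ≈ -739.64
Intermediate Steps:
k = -49
-8796525/(-246*k - 161) = -8796525/(-246*(-49) - 161) = -8796525/(12054 - 161) = -8796525/11893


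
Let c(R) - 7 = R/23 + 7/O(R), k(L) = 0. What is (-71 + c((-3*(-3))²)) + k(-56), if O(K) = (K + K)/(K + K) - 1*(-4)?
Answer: -6794/115 ≈ -59.078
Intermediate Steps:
O(K) = 5 (O(K) = (2*K)/((2*K)) + 4 = (2*K)*(1/(2*K)) + 4 = 1 + 4 = 5)
c(R) = 42/5 + R/23 (c(R) = 7 + (R/23 + 7/5) = 7 + (7/5 + R/23) = 42/5 + R/23)
(-71 + c((-3*(-3))²)) + k(-56) = (-71 + (42/5 + (-3*(-3))²/23)) + 0 = (-71 + (42/5 + (1/23)*9²)) + 0 = (-71 + (42/5 + (1/23)*81)) + 0 = (-71 + (42/5 + 81/23)) + 0 = (-71 + 1371/115) + 0 = -6794/115 + 0 = -6794/115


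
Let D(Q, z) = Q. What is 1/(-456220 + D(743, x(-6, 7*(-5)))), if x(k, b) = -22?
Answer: -1/455477 ≈ -2.1955e-6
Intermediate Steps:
1/(-456220 + D(743, x(-6, 7*(-5)))) = 1/(-456220 + 743) = 1/(-455477) = -1/455477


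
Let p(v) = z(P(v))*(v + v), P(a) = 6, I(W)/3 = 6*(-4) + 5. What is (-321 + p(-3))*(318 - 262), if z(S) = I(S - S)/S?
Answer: -14784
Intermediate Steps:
I(W) = -57 (I(W) = 3*(6*(-4) + 5) = 3*(-24 + 5) = 3*(-19) = -57)
z(S) = -57/S
p(v) = -19*v (p(v) = (-57/6)*(v + v) = (-57*1/6)*(2*v) = -19*v)
(-321 + p(-3))*(318 - 262) = (-321 - 19*(-3))*(318 - 262) = (-321 + 57)*56 = -264*56 = -14784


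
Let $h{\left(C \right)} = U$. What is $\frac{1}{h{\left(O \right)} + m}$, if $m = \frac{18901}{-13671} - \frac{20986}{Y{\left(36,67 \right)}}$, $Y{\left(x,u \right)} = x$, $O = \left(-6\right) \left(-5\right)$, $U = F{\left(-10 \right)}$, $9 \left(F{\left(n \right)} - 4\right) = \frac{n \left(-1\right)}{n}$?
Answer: $- \frac{3038}{1763371} \approx -0.0017228$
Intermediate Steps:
$F{\left(n \right)} = \frac{35}{9}$ ($F{\left(n \right)} = 4 + \frac{n \left(-1\right) \frac{1}{n}}{9} = 4 + \frac{- n \frac{1}{n}}{9} = 4 + \frac{1}{9} \left(-1\right) = 4 - \frac{1}{9} = \frac{35}{9}$)
$U = \frac{35}{9} \approx 3.8889$
$O = 30$
$h{\left(C \right)} = \frac{35}{9}$
$m = - \frac{15976669}{27342}$ ($m = \frac{18901}{-13671} - \frac{20986}{36} = 18901 \left(- \frac{1}{13671}\right) - \frac{10493}{18} = - \frac{18901}{13671} - \frac{10493}{18} = - \frac{15976669}{27342} \approx -584.33$)
$\frac{1}{h{\left(O \right)} + m} = \frac{1}{\frac{35}{9} - \frac{15976669}{27342}} = \frac{1}{- \frac{1763371}{3038}} = - \frac{3038}{1763371}$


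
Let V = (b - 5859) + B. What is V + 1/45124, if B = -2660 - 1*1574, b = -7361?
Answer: -787594295/45124 ≈ -17454.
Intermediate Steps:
B = -4234 (B = -2660 - 1574 = -4234)
V = -17454 (V = (-7361 - 5859) - 4234 = -13220 - 4234 = -17454)
V + 1/45124 = -17454 + 1/45124 = -787594295/45124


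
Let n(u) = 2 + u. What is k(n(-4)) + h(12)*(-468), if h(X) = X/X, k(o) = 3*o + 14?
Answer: -460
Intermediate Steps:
k(o) = 14 + 3*o
h(X) = 1
k(n(-4)) + h(12)*(-468) = (14 + 3*(2 - 4)) + 1*(-468) = (14 + 3*(-2)) - 468 = (14 - 6) - 468 = 8 - 468 = -460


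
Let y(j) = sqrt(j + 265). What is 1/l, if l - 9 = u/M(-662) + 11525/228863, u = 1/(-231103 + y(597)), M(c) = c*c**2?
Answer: 2130963496506404579906340816833252025704/19285981755922761779328775594172151976769 - 15195855016651995032*sqrt(862)/19285981755922761779328775594172151976769 ≈ 0.11049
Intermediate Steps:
M(c) = c**3
y(j) = sqrt(265 + j)
u = 1/(-231103 + sqrt(862)) (u = 1/(-231103 + sqrt(265 + 597)) = 1/(-231103 + sqrt(862)) ≈ -4.3276e-6)
l = 32094192670732442133859361/3546179494345474611646008 + sqrt(862)/15494769772070953416 (l = 9 + ((-231103/53408595747 - sqrt(862)/53408595747)/((-662)**3) + 11525/228863) = 9 + ((-231103/53408595747 - sqrt(862)/53408595747)/(-290117528) + 11525*(1/228863)) = 9 + ((-231103/53408595747 - sqrt(862)/53408595747)*(-1/290117528) + 11525/228863) = 9 + ((231103/15494769772070953416 + sqrt(862)/15494769772070953416) + 11525/228863) = 9 + (178577221623170629045289/3546179494345474611646008 + sqrt(862)/15494769772070953416) = 32094192670732442133859361/3546179494345474611646008 + sqrt(862)/15494769772070953416 ≈ 9.0504)
1/l = 1/(32094192670732442133859361/3546179494345474611646008 + sqrt(862)/15494769772070953416)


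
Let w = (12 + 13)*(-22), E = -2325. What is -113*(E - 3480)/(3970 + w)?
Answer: 14577/76 ≈ 191.80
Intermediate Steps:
w = -550 (w = 25*(-22) = -550)
-113*(E - 3480)/(3970 + w) = -113*(-2325 - 3480)/(3970 - 550) = -(-655965)/3420 = -113*(-129/76) = 14577/76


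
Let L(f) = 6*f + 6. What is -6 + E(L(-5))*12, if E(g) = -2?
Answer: -30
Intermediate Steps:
L(f) = 6 + 6*f
-6 + E(L(-5))*12 = -6 - 2*12 = -6 - 24 = -30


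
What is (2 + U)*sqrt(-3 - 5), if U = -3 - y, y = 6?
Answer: -14*I*sqrt(2) ≈ -19.799*I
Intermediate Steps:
U = -9 (U = -3 - 1*6 = -3 - 6 = -9)
(2 + U)*sqrt(-3 - 5) = (2 - 9)*sqrt(-3 - 5) = -14*I*sqrt(2)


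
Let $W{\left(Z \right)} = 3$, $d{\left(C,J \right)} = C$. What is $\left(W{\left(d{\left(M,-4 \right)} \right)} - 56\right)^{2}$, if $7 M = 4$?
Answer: $2809$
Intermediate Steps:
$M = \frac{4}{7}$ ($M = \frac{1}{7} \cdot 4 = \frac{4}{7} \approx 0.57143$)
$\left(W{\left(d{\left(M,-4 \right)} \right)} - 56\right)^{2} = \left(3 - 56\right)^{2} = \left(-53\right)^{2} = 2809$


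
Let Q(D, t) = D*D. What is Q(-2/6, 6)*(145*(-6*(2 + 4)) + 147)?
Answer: -1691/3 ≈ -563.67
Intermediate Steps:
Q(D, t) = D²
Q(-2/6, 6)*(145*(-6*(2 + 4)) + 147) = (-2/6)²*(145*(-6*(2 + 4)) + 147) = (-2*⅙)²*(145*(-6*6) + 147) = (-⅓)²*(145*(-36) + 147) = (-5220 + 147)/9 = (⅑)*(-5073) = -1691/3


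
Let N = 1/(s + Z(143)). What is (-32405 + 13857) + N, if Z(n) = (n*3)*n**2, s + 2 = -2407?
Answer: -162669892175/8770212 ≈ -18548.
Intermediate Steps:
s = -2409 (s = -2 - 2407 = -2409)
Z(n) = 3*n**3 (Z(n) = (3*n)*n**2 = 3*n**3)
N = 1/8770212 (N = 1/(-2409 + 3*143**3) = 1/(-2409 + 3*2924207) = 1/(-2409 + 8772621) = 1/8770212 ≈ 1.1402e-7)
(-32405 + 13857) + N = (-32405 + 13857) + 1/8770212 = -18548 + 1/8770212 = -162669892175/8770212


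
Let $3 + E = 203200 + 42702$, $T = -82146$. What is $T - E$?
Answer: $-328045$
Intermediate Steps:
$E = 245899$ ($E = -3 + \left(203200 + 42702\right) = -3 + 245902 = 245899$)
$T - E = -82146 - 245899 = -328045$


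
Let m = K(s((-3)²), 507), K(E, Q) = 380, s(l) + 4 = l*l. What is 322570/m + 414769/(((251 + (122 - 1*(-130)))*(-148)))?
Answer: 1192789443/1414436 ≈ 843.30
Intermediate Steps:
s(l) = -4 + l² (s(l) = -4 + l*l = -4 + l²)
m = 380
322570/m + 414769/(((251 + (122 - 1*(-130)))*(-148))) = 322570/380 + 414769/(((251 + (122 - 1*(-130)))*(-148))) = 322570*(1/380) + 414769/(((251 + (122 + 130))*(-148))) = 32257/38 + 414769/(((251 + 252)*(-148))) = 32257/38 + 414769/((503*(-148))) = 32257/38 + 414769/(-74444) = 32257/38 + 414769*(-1/74444) = 32257/38 - 414769/74444 = 1192789443/1414436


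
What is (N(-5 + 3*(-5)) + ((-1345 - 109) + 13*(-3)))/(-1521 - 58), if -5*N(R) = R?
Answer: 1489/1579 ≈ 0.94300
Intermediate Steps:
N(R) = -R/5
(N(-5 + 3*(-5)) + ((-1345 - 109) + 13*(-3)))/(-1521 - 58) = (-(-5 + 3*(-5))/5 + ((-1345 - 109) + 13*(-3)))/(-1521 - 58) = (-(-5 - 15)/5 + (-1454 - 39))/(-1579) = (-⅕*(-20) - 1493)*(-1/1579) = (4 - 1493)*(-1/1579) = -1489*(-1/1579) = 1489/1579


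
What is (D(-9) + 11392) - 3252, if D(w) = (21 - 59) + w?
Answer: 8093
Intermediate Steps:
D(w) = -38 + w
(D(-9) + 11392) - 3252 = ((-38 - 9) + 11392) - 3252 = (-47 + 11392) - 3252 = 11345 - 3252 = 8093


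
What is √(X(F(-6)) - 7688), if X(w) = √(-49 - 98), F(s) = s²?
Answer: √(-7688 + 7*I*√3) ≈ 0.0691 + 87.681*I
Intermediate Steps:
X(w) = 7*I*√3 (X(w) = √(-147) = 7*I*√3)
√(X(F(-6)) - 7688) = √(7*I*√3 - 7688) = √(-7688 + 7*I*√3)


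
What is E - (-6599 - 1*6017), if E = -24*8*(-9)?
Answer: 14344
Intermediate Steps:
E = 1728 (E = -192*(-9) = 1728)
E - (-6599 - 1*6017) = 1728 - (-6599 - 1*6017) = 1728 - (-6599 - 6017) = 1728 - 1*(-12616) = 1728 + 12616 = 14344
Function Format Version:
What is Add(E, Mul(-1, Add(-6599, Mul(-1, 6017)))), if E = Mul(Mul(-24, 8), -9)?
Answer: 14344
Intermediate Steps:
E = 1728 (E = Mul(-192, -9) = 1728)
Add(E, Mul(-1, Add(-6599, Mul(-1, 6017)))) = Add(1728, Mul(-1, Add(-6599, Mul(-1, 6017)))) = Add(1728, Mul(-1, Add(-6599, -6017))) = Add(1728, Mul(-1, -12616)) = Add(1728, 12616) = 14344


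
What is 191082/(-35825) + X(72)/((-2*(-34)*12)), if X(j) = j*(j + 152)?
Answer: 8788806/609025 ≈ 14.431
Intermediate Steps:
X(j) = j*(152 + j)
191082/(-35825) + X(72)/((-2*(-34)*12)) = 191082/(-35825) + (72*(152 + 72))/((-2*(-34)*12)) = 191082*(-1/35825) + (72*224)/((68*12)) = -191082/35825 + 16128/816 = -191082/35825 + 16128*(1/816) = -191082/35825 + 336/17 = 8788806/609025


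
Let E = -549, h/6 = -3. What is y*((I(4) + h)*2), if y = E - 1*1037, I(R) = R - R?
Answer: 57096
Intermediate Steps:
h = -18 (h = 6*(-3) = -18)
I(R) = 0
y = -1586 (y = -549 - 1*1037 = -549 - 1037 = -1586)
y*((I(4) + h)*2) = -1586*(0 - 18)*2 = -(-28548)*2 = -1586*(-36) = 57096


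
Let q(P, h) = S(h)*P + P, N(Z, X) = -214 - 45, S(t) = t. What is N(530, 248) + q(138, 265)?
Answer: 36449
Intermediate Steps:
N(Z, X) = -259
q(P, h) = P + P*h (q(P, h) = h*P + P = P*h + P = P + P*h)
N(530, 248) + q(138, 265) = -259 + 138*(1 + 265) = -259 + 138*266 = -259 + 36708 = 36449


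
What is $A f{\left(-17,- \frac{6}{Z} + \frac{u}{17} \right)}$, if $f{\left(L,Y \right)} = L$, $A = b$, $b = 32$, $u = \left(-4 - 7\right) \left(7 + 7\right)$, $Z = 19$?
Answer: $-544$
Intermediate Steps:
$u = -154$ ($u = \left(-11\right) 14 = -154$)
$A = 32$
$A f{\left(-17,- \frac{6}{Z} + \frac{u}{17} \right)} = 32 \left(-17\right) = -544$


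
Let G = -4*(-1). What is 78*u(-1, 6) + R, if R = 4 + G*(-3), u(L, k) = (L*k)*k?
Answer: -2816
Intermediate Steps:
G = 4
u(L, k) = L*k²
R = -8 (R = 4 + 4*(-3) = 4 - 12 = -8)
78*u(-1, 6) + R = 78*(-1*6²) - 8 = 78*(-1*36) - 8 = 78*(-36) - 8 = -2808 - 8 = -2816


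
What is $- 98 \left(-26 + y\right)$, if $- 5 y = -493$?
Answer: $- \frac{35574}{5} \approx -7114.8$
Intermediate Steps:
$y = \frac{493}{5}$ ($y = \left(- \frac{1}{5}\right) \left(-493\right) = \frac{493}{5} \approx 98.6$)
$- 98 \left(-26 + y\right) = - 98 \left(-26 + \frac{493}{5}\right) = \left(-98\right) \frac{363}{5} = - \frac{35574}{5}$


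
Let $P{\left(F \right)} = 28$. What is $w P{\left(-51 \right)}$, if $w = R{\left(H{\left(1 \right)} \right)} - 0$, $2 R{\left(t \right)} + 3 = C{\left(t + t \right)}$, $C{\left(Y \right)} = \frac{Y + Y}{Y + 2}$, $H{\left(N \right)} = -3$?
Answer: $0$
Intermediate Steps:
$C{\left(Y \right)} = \frac{2 Y}{2 + Y}$
$R{\left(t \right)} = - \frac{3}{2} + \frac{2 t}{2 + 2 t}$ ($R{\left(t \right)} = - \frac{3}{2} + \frac{2 \left(t + t\right) \frac{1}{2 + \left(t + t\right)}}{2} = - \frac{3}{2} + \frac{2 \cdot 2 t \frac{1}{2 + 2 t}}{2} = - \frac{3}{2} + \frac{4 t \frac{1}{2 + 2 t}}{2} = - \frac{3}{2} + \frac{2 t}{2 + 2 t}$)
$w = 0$ ($w = \frac{-3 - -3}{2 \left(1 - 3\right)} - 0 = \frac{-3 + 3}{2 \left(-2\right)} + 0 = \frac{1}{2} \left(- \frac{1}{2}\right) 0 + 0 = 0 + 0 = 0$)
$w P{\left(-51 \right)} = 0 \cdot 28 = 0$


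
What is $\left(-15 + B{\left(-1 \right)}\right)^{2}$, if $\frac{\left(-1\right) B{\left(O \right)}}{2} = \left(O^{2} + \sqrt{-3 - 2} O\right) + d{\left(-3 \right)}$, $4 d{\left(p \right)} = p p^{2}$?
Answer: $\frac{\left(7 - 4 i \sqrt{5}\right)^{2}}{4} \approx -7.75 - 31.305 i$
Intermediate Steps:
$d{\left(p \right)} = \frac{p^{3}}{4}$ ($d{\left(p \right)} = \frac{p p^{2}}{4} = \frac{p^{3}}{4}$)
$B{\left(O \right)} = \frac{27}{2} - 2 O^{2} - 2 i O \sqrt{5}$ ($B{\left(O \right)} = - 2 \left(\left(O^{2} + \sqrt{-3 - 2} O\right) + \frac{\left(-3\right)^{3}}{4}\right) = - 2 \left(\left(O^{2} + \sqrt{-5} O\right) + \frac{1}{4} \left(-27\right)\right) = - 2 \left(\left(O^{2} + i \sqrt{5} O\right) - \frac{27}{4}\right) = - 2 \left(\left(O^{2} + i O \sqrt{5}\right) - \frac{27}{4}\right) = - 2 \left(- \frac{27}{4} + O^{2} + i O \sqrt{5}\right) = \frac{27}{2} - 2 O^{2} - 2 i O \sqrt{5}$)
$\left(-15 + B{\left(-1 \right)}\right)^{2} = \left(-15 - \left(- \frac{27}{2} + 2 + 2 i \left(-1\right) \sqrt{5}\right)\right)^{2} = \left(-15 + \left(\frac{27}{2} - 2 + 2 i \sqrt{5}\right)\right)^{2} = \left(-15 + \left(\frac{23}{2} + 2 i \sqrt{5}\right)\right)^{2} = \left(- \frac{7}{2} + 2 i \sqrt{5}\right)^{2}$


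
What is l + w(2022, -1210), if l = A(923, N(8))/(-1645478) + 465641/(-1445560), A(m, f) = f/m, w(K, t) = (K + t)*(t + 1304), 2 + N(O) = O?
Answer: 1180113039923533593/15461141654920 ≈ 76328.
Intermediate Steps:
N(O) = -2 + O
w(K, t) = (1304 + t)*(K + t) (w(K, t) = (K + t)*(1304 + t) = (1304 + t)*(K + t))
l = -4980313200167/15461141654920 (l = ((-2 + 8)/923)/(-1645478) + 465641/(-1445560) = (6*(1/923))*(-1/1645478) + 465641*(-1/1445560) = (6/923)*(-1/1645478) - 465641/1445560 = -3/759388097 - 465641/1445560 = -4980313200167/15461141654920 ≈ -0.32212)
l + w(2022, -1210) = -4980313200167/15461141654920 + ((-1210)² + 1304*2022 + 1304*(-1210) + 2022*(-1210)) = -4980313200167/15461141654920 + (1464100 + 2636688 - 1577840 - 2446620) = -4980313200167/15461141654920 + 76328 = 1180113039923533593/15461141654920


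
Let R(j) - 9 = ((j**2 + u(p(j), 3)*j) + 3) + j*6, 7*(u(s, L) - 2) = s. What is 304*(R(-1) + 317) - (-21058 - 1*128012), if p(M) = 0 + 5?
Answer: 1727186/7 ≈ 2.4674e+5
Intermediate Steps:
p(M) = 5
u(s, L) = 2 + s/7
R(j) = 12 + j**2 + 61*j/7 (R(j) = 9 + (((j**2 + (2 + (1/7)*5)*j) + 3) + j*6) = 9 + (((j**2 + (2 + 5/7)*j) + 3) + 6*j) = 9 + (((j**2 + 19*j/7) + 3) + 6*j) = 9 + ((3 + j**2 + 19*j/7) + 6*j) = 9 + (3 + j**2 + 61*j/7) = 12 + j**2 + 61*j/7)
304*(R(-1) + 317) - (-21058 - 1*128012) = 304*((12 + (-1)**2 + (61/7)*(-1)) + 317) - (-21058 - 1*128012) = 304*((12 + 1 - 61/7) + 317) - (-21058 - 128012) = 304*(30/7 + 317) - 1*(-149070) = 304*(2249/7) + 149070 = 683696/7 + 149070 = 1727186/7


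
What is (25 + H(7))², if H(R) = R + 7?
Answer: 1521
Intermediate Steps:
H(R) = 7 + R
(25 + H(7))² = (25 + (7 + 7))² = (25 + 14)² = 39² = 1521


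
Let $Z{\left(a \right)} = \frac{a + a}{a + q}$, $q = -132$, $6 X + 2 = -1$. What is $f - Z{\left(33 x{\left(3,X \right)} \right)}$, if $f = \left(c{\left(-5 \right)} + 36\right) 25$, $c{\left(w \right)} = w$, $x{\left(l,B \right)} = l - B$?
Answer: $789$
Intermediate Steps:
$X = - \frac{1}{2}$ ($X = - \frac{1}{3} + \frac{1}{6} \left(-1\right) = - \frac{1}{3} - \frac{1}{6} = - \frac{1}{2} \approx -0.5$)
$Z{\left(a \right)} = \frac{2 a}{-132 + a}$ ($Z{\left(a \right)} = \frac{a + a}{a - 132} = \frac{2 a}{-132 + a}$)
$f = 775$ ($f = \left(-5 + 36\right) 25 = 31 \cdot 25 = 775$)
$f - Z{\left(33 x{\left(3,X \right)} \right)} = 775 - \frac{2 \cdot 33 \left(3 - - \frac{1}{2}\right)}{-132 + 33 \left(3 - - \frac{1}{2}\right)} = 775 - \frac{2 \cdot 33 \left(3 + \frac{1}{2}\right)}{-132 + 33 \left(3 + \frac{1}{2}\right)} = 775 - \frac{2 \cdot 33 \cdot \frac{7}{2}}{-132 + 33 \cdot \frac{7}{2}} = 775 - 2 \cdot \frac{231}{2} \frac{1}{-132 + \frac{231}{2}} = 775 - 2 \cdot \frac{231}{2} \frac{1}{- \frac{33}{2}} = 775 - 2 \cdot \frac{231}{2} \left(- \frac{2}{33}\right) = 775 - -14 = 775 + 14 = 789$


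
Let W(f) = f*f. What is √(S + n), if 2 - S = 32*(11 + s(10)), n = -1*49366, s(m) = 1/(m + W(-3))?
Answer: 2*I*√4487021/19 ≈ 222.97*I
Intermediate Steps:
W(f) = f²
s(m) = 1/(9 + m) (s(m) = 1/(m + (-3)²) = 1/(m + 9) = 1/(9 + m))
n = -49366
S = -6682/19 (S = 2 - 32*(11 + 1/(9 + 10)) = 2 - 32*(11 + 1/19) = 2 - 32*210/19 = 2 - 1*6720/19 = 2 - 6720/19 = -6682/19 ≈ -351.68)
√(S + n) = √(-6682/19 - 49366) = √(-944636/19) = 2*I*√4487021/19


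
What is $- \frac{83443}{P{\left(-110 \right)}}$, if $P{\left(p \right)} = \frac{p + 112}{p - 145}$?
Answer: $\frac{21277965}{2} \approx 1.0639 \cdot 10^{7}$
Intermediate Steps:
$P{\left(p \right)} = \frac{112 + p}{-145 + p}$
$- \frac{83443}{P{\left(-110 \right)}} = - \frac{83443}{\frac{1}{-145 - 110} \left(112 - 110\right)} = - \frac{83443}{\frac{1}{-255} \cdot 2} = - \frac{83443}{\left(- \frac{1}{255}\right) 2} = - \frac{83443}{- \frac{2}{255}} = \left(-83443\right) \left(- \frac{255}{2}\right) = \frac{21277965}{2}$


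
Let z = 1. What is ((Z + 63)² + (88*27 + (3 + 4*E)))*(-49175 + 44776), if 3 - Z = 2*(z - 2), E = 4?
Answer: -30876581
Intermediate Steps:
Z = 5 (Z = 3 - 2*(1 - 2) = 3 - 2*(-1) = 3 - 1*(-2) = 3 + 2 = 5)
((Z + 63)² + (88*27 + (3 + 4*E)))*(-49175 + 44776) = ((5 + 63)² + (88*27 + (3 + 4*4)))*(-49175 + 44776) = (68² + (2376 + (3 + 16)))*(-4399) = (4624 + (2376 + 19))*(-4399) = (4624 + 2395)*(-4399) = 7019*(-4399) = -30876581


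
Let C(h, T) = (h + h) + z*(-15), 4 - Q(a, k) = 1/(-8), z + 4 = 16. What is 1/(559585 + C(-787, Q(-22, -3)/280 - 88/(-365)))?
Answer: 1/557831 ≈ 1.7927e-6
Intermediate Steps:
z = 12 (z = -4 + 16 = 12)
Q(a, k) = 33/8 (Q(a, k) = 4 - 1/(-8) = 4 - 1*(-1/8) = 4 + 1/8 = 33/8)
C(h, T) = -180 + 2*h (C(h, T) = (h + h) + 12*(-15) = 2*h - 180 = -180 + 2*h)
1/(559585 + C(-787, Q(-22, -3)/280 - 88/(-365))) = 1/(559585 + (-180 + 2*(-787))) = 1/(559585 + (-180 - 1574)) = 1/(559585 - 1754) = 1/557831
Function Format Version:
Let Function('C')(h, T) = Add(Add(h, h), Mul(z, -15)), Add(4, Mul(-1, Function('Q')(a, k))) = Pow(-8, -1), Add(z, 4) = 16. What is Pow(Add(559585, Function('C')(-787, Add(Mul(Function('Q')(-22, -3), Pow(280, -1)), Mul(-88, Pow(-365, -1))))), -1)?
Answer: Rational(1, 557831) ≈ 1.7927e-6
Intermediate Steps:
z = 12 (z = Add(-4, 16) = 12)
Function('Q')(a, k) = Rational(33, 8) (Function('Q')(a, k) = Add(4, Mul(-1, Pow(-8, -1))) = Add(4, Mul(-1, Rational(-1, 8))) = Add(4, Rational(1, 8)) = Rational(33, 8))
Function('C')(h, T) = Add(-180, Mul(2, h)) (Function('C')(h, T) = Add(Add(h, h), Mul(12, -15)) = Add(Mul(2, h), -180) = Add(-180, Mul(2, h)))
Pow(Add(559585, Function('C')(-787, Add(Mul(Function('Q')(-22, -3), Pow(280, -1)), Mul(-88, Pow(-365, -1))))), -1) = Pow(Add(559585, Add(-180, Mul(2, -787))), -1) = Pow(Add(559585, Add(-180, -1574)), -1) = Pow(Add(559585, -1754), -1) = Pow(557831, -1) = Rational(1, 557831)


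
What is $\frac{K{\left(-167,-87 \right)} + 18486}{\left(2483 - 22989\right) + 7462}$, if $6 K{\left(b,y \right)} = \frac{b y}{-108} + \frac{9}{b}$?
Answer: $- \frac{666017887}{470523168} \approx -1.4155$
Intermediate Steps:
$K{\left(b,y \right)} = \frac{3}{2 b} - \frac{b y}{648}$ ($K{\left(b,y \right)} = \frac{\frac{b y}{-108} + \frac{9}{b}}{6} = \frac{b y \left(- \frac{1}{108}\right) + \frac{9}{b}}{6} = \frac{- \frac{b y}{108} + \frac{9}{b}}{6} = \frac{\frac{9}{b} - \frac{b y}{108}}{6} = \frac{3}{2 b} - \frac{b y}{648}$)
$\frac{K{\left(-167,-87 \right)} + 18486}{\left(2483 - 22989\right) + 7462} = \frac{\frac{972 - - 87 \left(-167\right)^{2}}{648 \left(-167\right)} + 18486}{\left(2483 - 22989\right) + 7462} = \frac{\frac{1}{648} \left(- \frac{1}{167}\right) \left(972 - \left(-87\right) 27889\right) + 18486}{-20506 + 7462} = \frac{\frac{1}{648} \left(- \frac{1}{167}\right) \left(972 + 2426343\right) + 18486}{-13044} = \left(\frac{1}{648} \left(- \frac{1}{167}\right) 2427315 + 18486\right) \left(- \frac{1}{13044}\right) = \left(- \frac{809105}{36072} + 18486\right) \left(- \frac{1}{13044}\right) = \frac{666017887}{36072} \left(- \frac{1}{13044}\right) = - \frac{666017887}{470523168}$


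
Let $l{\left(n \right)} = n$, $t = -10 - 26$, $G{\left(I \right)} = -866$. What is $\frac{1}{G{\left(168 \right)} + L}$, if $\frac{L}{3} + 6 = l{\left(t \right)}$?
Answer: $- \frac{1}{992} \approx -0.0010081$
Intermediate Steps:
$t = -36$
$L = -126$ ($L = -18 + 3 \left(-36\right) = -18 - 108 = -126$)
$\frac{1}{G{\left(168 \right)} + L} = \frac{1}{-866 - 126} = \frac{1}{-992} = - \frac{1}{992}$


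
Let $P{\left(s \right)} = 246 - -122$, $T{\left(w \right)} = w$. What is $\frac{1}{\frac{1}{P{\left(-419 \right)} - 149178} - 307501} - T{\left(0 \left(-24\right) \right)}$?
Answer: $- \frac{148810}{45759223811} \approx -3.252 \cdot 10^{-6}$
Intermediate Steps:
$P{\left(s \right)} = 368$ ($P{\left(s \right)} = 246 + 122 = 368$)
$\frac{1}{\frac{1}{P{\left(-419 \right)} - 149178} - 307501} - T{\left(0 \left(-24\right) \right)} = \frac{1}{\frac{1}{368 - 149178} - 307501} - 0 \left(-24\right) = \frac{1}{\frac{1}{-148810} - 307501} - 0 = \frac{1}{- \frac{1}{148810} - 307501} + 0 = \frac{1}{- \frac{45759223811}{148810}} + 0 = - \frac{148810}{45759223811} + 0 = - \frac{148810}{45759223811}$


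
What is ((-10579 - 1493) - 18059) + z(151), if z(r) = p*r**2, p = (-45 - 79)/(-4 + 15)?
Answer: -3158765/11 ≈ -2.8716e+5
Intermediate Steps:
p = -124/11 ≈ -11.273
z(r) = -124*r**2/11
((-10579 - 1493) - 18059) + z(151) = ((-10579 - 1493) - 18059) - 124/11*151**2 = (-12072 - 18059) - 124/11*22801 = -30131 - 2827324/11 = -3158765/11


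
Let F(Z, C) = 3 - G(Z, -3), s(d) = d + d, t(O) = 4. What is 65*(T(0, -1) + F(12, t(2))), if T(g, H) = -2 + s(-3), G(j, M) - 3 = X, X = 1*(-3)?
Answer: -325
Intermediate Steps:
X = -3
G(j, M) = 0 (G(j, M) = 3 - 3 = 0)
s(d) = 2*d
F(Z, C) = 3 (F(Z, C) = 3 - 1*0 = 3 + 0 = 3)
T(g, H) = -8 (T(g, H) = -2 + 2*(-3) = -2 - 6 = -8)
65*(T(0, -1) + F(12, t(2))) = 65*(-8 + 3) = 65*(-5) = -325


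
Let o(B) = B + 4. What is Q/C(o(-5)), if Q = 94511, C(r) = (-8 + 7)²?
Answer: 94511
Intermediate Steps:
o(B) = 4 + B
C(r) = 1 (C(r) = (-1)² = 1)
Q/C(o(-5)) = 94511/1 = 94511*1 = 94511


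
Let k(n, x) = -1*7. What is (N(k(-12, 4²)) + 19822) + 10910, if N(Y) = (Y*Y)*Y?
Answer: 30389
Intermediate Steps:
k(n, x) = -7
N(Y) = Y³ (N(Y) = Y²*Y = Y³)
(N(k(-12, 4²)) + 19822) + 10910 = ((-7)³ + 19822) + 10910 = (-343 + 19822) + 10910 = 19479 + 10910 = 30389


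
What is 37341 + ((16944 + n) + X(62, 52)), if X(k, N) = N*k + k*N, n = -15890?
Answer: 44843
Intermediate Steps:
X(k, N) = 2*N*k (X(k, N) = N*k + N*k = 2*N*k)
37341 + ((16944 + n) + X(62, 52)) = 37341 + ((16944 - 15890) + 2*52*62) = 37341 + (1054 + 6448) = 37341 + 7502 = 44843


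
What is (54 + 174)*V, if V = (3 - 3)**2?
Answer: 0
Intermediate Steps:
V = 0 (V = 0**2 = 0)
(54 + 174)*V = (54 + 174)*0 = 228*0 = 0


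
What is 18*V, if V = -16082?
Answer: -289476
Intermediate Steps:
18*V = 18*(-16082) = -289476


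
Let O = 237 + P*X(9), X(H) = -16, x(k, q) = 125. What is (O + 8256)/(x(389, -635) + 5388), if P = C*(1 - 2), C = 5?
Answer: 8573/5513 ≈ 1.5551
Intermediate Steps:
P = -5 (P = 5*(1 - 2) = 5*(-1) = -5)
O = 317 (O = 237 - 5*(-16) = 237 + 80 = 317)
(O + 8256)/(x(389, -635) + 5388) = (317 + 8256)/(125 + 5388) = 8573/5513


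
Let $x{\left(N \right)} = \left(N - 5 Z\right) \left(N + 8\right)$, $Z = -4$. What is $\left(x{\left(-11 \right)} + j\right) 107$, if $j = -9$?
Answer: $-3852$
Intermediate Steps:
$x{\left(N \right)} = \left(8 + N\right) \left(20 + N\right)$ ($x{\left(N \right)} = \left(N - -20\right) \left(N + 8\right) = \left(N + 20\right) \left(8 + N\right) = \left(20 + N\right) \left(8 + N\right) = \left(8 + N\right) \left(20 + N\right)$)
$\left(x{\left(-11 \right)} + j\right) 107 = \left(\left(160 + \left(-11\right)^{2} + 28 \left(-11\right)\right) - 9\right) 107 = \left(\left(160 + 121 - 308\right) - 9\right) 107 = \left(-27 - 9\right) 107 = \left(-36\right) 107 = -3852$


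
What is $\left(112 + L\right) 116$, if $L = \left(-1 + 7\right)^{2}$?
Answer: $17168$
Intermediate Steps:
$L = 36$ ($L = 6^{2} = 36$)
$\left(112 + L\right) 116 = \left(112 + 36\right) 116 = 148 \cdot 116 = 17168$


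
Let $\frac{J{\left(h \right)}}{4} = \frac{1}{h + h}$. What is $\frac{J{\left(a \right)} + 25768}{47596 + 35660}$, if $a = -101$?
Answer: $\frac{433761}{1401476} \approx 0.3095$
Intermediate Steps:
$J{\left(h \right)} = \frac{2}{h}$ ($J{\left(h \right)} = \frac{4}{h + h} = \frac{4}{2 h} = 4 \frac{1}{2 h} = \frac{2}{h}$)
$\frac{J{\left(a \right)} + 25768}{47596 + 35660} = \frac{\frac{2}{-101} + 25768}{47596 + 35660} = \frac{2 \left(- \frac{1}{101}\right) + 25768}{83256} = \left(- \frac{2}{101} + 25768\right) \frac{1}{83256} = \frac{2602566}{101} \cdot \frac{1}{83256} = \frac{433761}{1401476}$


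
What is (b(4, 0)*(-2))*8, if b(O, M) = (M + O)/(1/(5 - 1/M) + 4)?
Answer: -16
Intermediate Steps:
b(O, M) = (M + O)/(4 + 1/(5 - 1/M))
(b(4, 0)*(-2))*8 = (((-1*0 - 1*4 + 5*0² + 5*0*4)/(-4 + 21*0))*(-2))*8 = (((0 - 4 + 5*0 + 0)/(-4 + 0))*(-2))*8 = (((0 - 4 + 0 + 0)/(-4))*(-2))*8 = (-¼*(-4)*(-2))*8 = (1*(-2))*8 = -2*8 = -16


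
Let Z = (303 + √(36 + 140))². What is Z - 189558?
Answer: -97573 + 2424*√11 ≈ -89534.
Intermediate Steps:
Z = (303 + 4*√11)² (Z = (303 + √176)² = (303 + 4*√11)² ≈ 1.0002e+5)
Z - 189558 = (91985 + 2424*√11) - 189558 = -97573 + 2424*√11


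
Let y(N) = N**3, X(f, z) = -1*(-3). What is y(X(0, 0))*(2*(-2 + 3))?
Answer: 54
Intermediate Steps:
X(f, z) = 3
y(X(0, 0))*(2*(-2 + 3)) = 3**3*(2*(-2 + 3)) = 27*(2*1) = 27*2 = 54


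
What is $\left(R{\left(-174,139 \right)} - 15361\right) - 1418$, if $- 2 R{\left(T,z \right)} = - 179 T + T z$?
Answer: $-20259$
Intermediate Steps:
$R{\left(T,z \right)} = \frac{179 T}{2} - \frac{T z}{2}$ ($R{\left(T,z \right)} = - \frac{- 179 T + T z}{2} = \frac{179 T}{2} - \frac{T z}{2}$)
$\left(R{\left(-174,139 \right)} - 15361\right) - 1418 = \left(\frac{1}{2} \left(-174\right) \left(179 - 139\right) - 15361\right) - 1418 = \left(\frac{1}{2} \left(-174\right) 40 - 15361\right) - 1418 = \left(-3480 - 15361\right) - 1418 = -18841 - 1418 = -20259$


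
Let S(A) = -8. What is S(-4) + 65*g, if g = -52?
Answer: -3388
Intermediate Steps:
S(-4) + 65*g = -8 + 65*(-52) = -8 - 3380 = -3388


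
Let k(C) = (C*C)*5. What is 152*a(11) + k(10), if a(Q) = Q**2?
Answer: 18892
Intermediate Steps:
k(C) = 5*C**2 (k(C) = C**2*5 = 5*C**2)
152*a(11) + k(10) = 152*11**2 + 5*10**2 = 152*121 + 5*100 = 18392 + 500 = 18892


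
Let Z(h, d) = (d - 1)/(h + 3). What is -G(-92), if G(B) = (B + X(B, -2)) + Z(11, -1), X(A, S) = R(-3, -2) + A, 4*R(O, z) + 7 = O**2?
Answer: 2571/14 ≈ 183.64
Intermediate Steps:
R(O, z) = -7/4 + O**2/4
Z(h, d) = (-1 + d)/(3 + h)
X(A, S) = 1/2 + A (X(A, S) = (-7/4 + (1/4)*(-3)**2) + A = (-7/4 + (1/4)*9) + A = (-7/4 + 9/4) + A = 1/2 + A)
G(B) = 5/14 + 2*B (G(B) = (B + (1/2 + B)) + (-1 - 1)/(3 + 11) = (1/2 + 2*B) - 2/14 = (1/2 + 2*B) + (1/14)*(-2) = (1/2 + 2*B) - 1/7 = 5/14 + 2*B)
-G(-92) = -(5/14 + 2*(-92)) = -(5/14 - 184) = -1*(-2571/14) = 2571/14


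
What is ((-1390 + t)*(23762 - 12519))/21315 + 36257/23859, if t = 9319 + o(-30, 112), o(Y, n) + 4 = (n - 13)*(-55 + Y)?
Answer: -177779705/691911 ≈ -256.94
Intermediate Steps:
o(Y, n) = -4 + (-55 + Y)*(-13 + n) (o(Y, n) = -4 + (n - 13)*(-55 + Y) = -4 + (-13 + n)*(-55 + Y) = -4 + (-55 + Y)*(-13 + n))
t = 900 (t = 9319 + (711 - 55*112 - 13*(-30) - 30*112) = 9319 + (711 - 6160 + 390 - 3360) = 9319 - 8419 = 900)
((-1390 + t)*(23762 - 12519))/21315 + 36257/23859 = ((-1390 + 900)*(23762 - 12519))/21315 + 36257/23859 = -490*11243*(1/21315) + 36257*(1/23859) = -5509070*1/21315 + 36257/23859 = -22486/87 + 36257/23859 = -177779705/691911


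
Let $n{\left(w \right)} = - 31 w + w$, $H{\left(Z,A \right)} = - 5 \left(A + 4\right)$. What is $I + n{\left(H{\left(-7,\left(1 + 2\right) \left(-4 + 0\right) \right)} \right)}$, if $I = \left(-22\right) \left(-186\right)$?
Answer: $2892$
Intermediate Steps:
$H{\left(Z,A \right)} = -20 - 5 A$ ($H{\left(Z,A \right)} = - 5 \left(4 + A\right) = -20 - 5 A$)
$I = 4092$
$n{\left(w \right)} = - 30 w$
$I + n{\left(H{\left(-7,\left(1 + 2\right) \left(-4 + 0\right) \right)} \right)} = 4092 - 30 \left(-20 - 5 \left(1 + 2\right) \left(-4 + 0\right)\right) = 4092 - 30 \left(-20 - 5 \cdot 3 \left(-4\right)\right) = 4092 - 30 \left(-20 - -60\right) = 4092 - 30 \left(-20 + 60\right) = 4092 - 1200 = 2892$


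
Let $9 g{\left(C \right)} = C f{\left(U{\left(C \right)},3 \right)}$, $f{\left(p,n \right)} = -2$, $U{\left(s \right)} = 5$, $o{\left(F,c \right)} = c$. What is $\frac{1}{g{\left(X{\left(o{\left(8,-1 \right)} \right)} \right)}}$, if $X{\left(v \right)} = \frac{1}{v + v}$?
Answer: $9$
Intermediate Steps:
$X{\left(v \right)} = \frac{1}{2 v}$
$g{\left(C \right)} = - \frac{2 C}{9}$ ($g{\left(C \right)} = \frac{C \left(-2\right)}{9} = \frac{\left(-2\right) C}{9} = - \frac{2 C}{9}$)
$\frac{1}{g{\left(X{\left(o{\left(8,-1 \right)} \right)} \right)}} = \frac{1}{\left(- \frac{2}{9}\right) \frac{1}{2 \left(-1\right)}} = \frac{1}{\left(- \frac{2}{9}\right) \frac{1}{2} \left(-1\right)} = \frac{1}{\left(- \frac{2}{9}\right) \left(- \frac{1}{2}\right)} = \frac{1}{\frac{1}{9}} = 9$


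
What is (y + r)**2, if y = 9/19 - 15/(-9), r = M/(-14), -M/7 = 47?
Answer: 8543929/12996 ≈ 657.43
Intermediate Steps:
M = -329 (M = -7*47 = -329)
r = 47/2 (r = -329/(-14) = -329*(-1/14) = 47/2 ≈ 23.500)
y = 122/57 (y = 9*(1/19) - 15*(-1/9) = 9/19 + 5/3 = 122/57 ≈ 2.1404)
(y + r)**2 = (122/57 + 47/2)**2 = (2923/114)**2 = 8543929/12996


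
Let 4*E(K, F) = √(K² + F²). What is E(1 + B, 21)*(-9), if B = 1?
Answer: -9*√445/4 ≈ -47.464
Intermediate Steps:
E(K, F) = √(F² + K²)/4 (E(K, F) = √(K² + F²)/4 = √(F² + K²)/4)
E(1 + B, 21)*(-9) = (√(21² + (1 + 1)²)/4)*(-9) = (√(441 + 2²)/4)*(-9) = (√(441 + 4)/4)*(-9) = (√445/4)*(-9) = -9*√445/4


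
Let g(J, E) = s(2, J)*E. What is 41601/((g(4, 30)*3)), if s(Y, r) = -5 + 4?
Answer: -13867/30 ≈ -462.23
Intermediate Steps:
s(Y, r) = -1
g(J, E) = -E
41601/((g(4, 30)*3)) = 41601/((-1*30*3)) = 41601/((-30*3)) = 41601/(-90) = 41601*(-1/90) = -13867/30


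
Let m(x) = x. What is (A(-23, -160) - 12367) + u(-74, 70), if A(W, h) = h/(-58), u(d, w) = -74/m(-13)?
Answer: -4659173/377 ≈ -12359.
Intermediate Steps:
u(d, w) = 74/13 (u(d, w) = -74/(-13) = -74*(-1/13) = 74/13)
A(W, h) = -h/58 (A(W, h) = h*(-1/58) = -h/58)
(A(-23, -160) - 12367) + u(-74, 70) = (-1/58*(-160) - 12367) + 74/13 = (80/29 - 12367) + 74/13 = -358563/29 + 74/13 = -4659173/377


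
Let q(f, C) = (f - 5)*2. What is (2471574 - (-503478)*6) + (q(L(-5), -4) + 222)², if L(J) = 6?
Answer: 5542618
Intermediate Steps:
q(f, C) = -10 + 2*f (q(f, C) = (-5 + f)*2 = -10 + 2*f)
(2471574 - (-503478)*6) + (q(L(-5), -4) + 222)² = (2471574 - (-503478)*6) + ((-10 + 2*6) + 222)² = (2471574 - 503478*(-6)) + ((-10 + 12) + 222)² = (2471574 + 3020868) + (2 + 222)² = 5492442 + 224² = 5492442 + 50176 = 5542618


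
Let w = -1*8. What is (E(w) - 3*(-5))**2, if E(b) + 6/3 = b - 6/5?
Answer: 361/25 ≈ 14.440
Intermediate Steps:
w = -8
E(b) = -16/5 + b (E(b) = -2 + (b - 6/5) = -2 + (-6/5 + b) = -16/5 + b)
(E(w) - 3*(-5))**2 = ((-16/5 - 8) - 3*(-5))**2 = (-56/5 + 15)**2 = (19/5)**2 = 361/25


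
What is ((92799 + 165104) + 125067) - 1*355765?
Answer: 27205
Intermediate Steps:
((92799 + 165104) + 125067) - 1*355765 = (257903 + 125067) - 355765 = 382970 - 355765 = 27205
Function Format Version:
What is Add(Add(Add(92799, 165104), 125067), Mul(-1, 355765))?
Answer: 27205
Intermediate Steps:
Add(Add(Add(92799, 165104), 125067), Mul(-1, 355765)) = Add(Add(257903, 125067), -355765) = Add(382970, -355765) = 27205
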